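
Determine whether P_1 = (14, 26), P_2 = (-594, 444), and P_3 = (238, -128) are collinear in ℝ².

Yes

P_1P_2 = (-608, 418), P_1P_3 = (224, -154).
Checking proportionality: P_1P_3 = -7/19·P_1P_2, so the vectors are parallel and the points are collinear.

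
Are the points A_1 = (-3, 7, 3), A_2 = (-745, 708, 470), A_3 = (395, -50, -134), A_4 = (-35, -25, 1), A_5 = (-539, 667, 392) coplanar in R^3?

No

The plane through A_1, A_2, A_3 has normal n = A_1A_2 × A_1A_3 = (-69418, 84212, -236704) and equation n·P = 87626.
Checking the remaining points: n·A_4 = 87626, n·A_5 = 797738.
Since n·A_5 = 797738 ≠ 87626, A_5 is off the plane and the points are not all coplanar.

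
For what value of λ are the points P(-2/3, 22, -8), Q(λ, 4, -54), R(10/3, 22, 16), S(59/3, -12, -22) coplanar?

11/3

Coplanarity ⇔ det[PQ; PR; PS] = 0.
Expanding, this is linear in λ: (816)λ + (-2992) = 0.
So λ = 11/3.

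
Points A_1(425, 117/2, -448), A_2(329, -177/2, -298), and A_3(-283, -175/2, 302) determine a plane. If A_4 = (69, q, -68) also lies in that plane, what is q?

-45/2

The plane through A_1, A_2, A_3 has equation −88350x − 34200y − 90060z = 797430.
Substituting A_4: (-34200)q + (27930) = 797430, so q = -45/2.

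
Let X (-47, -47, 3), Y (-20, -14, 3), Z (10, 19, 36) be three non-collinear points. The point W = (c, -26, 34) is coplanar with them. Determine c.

The plane through X, Y, Z has equation 1089x − 891y − 99z = -9603.
Substituting W: (1089)c + (19800) = -9603, so c = -27.

-27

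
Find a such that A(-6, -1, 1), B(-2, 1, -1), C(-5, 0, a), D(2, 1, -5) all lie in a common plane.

1

The points are coplanar iff AB · (AC × AD) = 0.
Expanding, this is linear in a: (8)a + (-8) = 0.
So a = 1.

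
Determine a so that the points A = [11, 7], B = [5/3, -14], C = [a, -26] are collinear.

Collinearity: (C − A) must be parallel to (B − A) = (-28/3, -21).
Cross-multiplying the components: (a − 11)·(-21) = (-33)·(-28/3).
Solving gives a = -11/3.

-11/3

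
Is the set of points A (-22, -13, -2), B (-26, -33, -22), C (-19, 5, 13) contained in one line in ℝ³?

AB = (-4, -20, -20), AC = (3, 18, 15).
AB × AC = (60, 0, -12).
The cross product is nonzero, so the points do not lie on one line.

No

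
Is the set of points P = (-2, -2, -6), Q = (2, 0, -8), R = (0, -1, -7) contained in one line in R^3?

Yes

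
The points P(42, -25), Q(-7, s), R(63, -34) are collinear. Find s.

-4

The three points are collinear iff det[PQ; PR] = 0.
This determinant is linear in s: (-21)s + (-84) = 0, so s = -4.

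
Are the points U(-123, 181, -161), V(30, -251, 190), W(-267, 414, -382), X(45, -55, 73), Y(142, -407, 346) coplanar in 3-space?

The plane through U, V, W has normal n = UV × UW = (13689, -16731, -26559) and equation n·P = -436059.
Checking the remaining points: n·X = -402597, n·Y = -436059.
Since n·X = -402597 ≠ -436059, X is off the plane and the points are not all coplanar.

No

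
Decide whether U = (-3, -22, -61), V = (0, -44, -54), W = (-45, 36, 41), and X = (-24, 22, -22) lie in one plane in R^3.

Yes

The four points are coplanar iff the 3×3 determinant with rows UV, UW, UX is zero.
Rows: (3, -22, 7), (-42, 58, 102), (-21, 44, 39).
Expanding along the first row: (3)(-2226) − (-22)(504) + (7)(-630) = 0.
Zero determinant ⇒ coplanar.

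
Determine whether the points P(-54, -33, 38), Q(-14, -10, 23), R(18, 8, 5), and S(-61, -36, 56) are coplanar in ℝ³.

With P as base: PQ = (40, 23, -15), PR = (72, 41, -33), PS = (-7, -3, 18).
PR × PS = (639, -1065, 71).
PQ · (PR × PS) = 0.
The scalar triple product vanishes, so the four points are coplanar.

Yes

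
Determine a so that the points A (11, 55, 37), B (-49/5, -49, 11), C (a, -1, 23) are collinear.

Collinearity requires AB × AC = 0; each component is linear in a.
The y-component gives (-26)a + (-26/5) = 0, so a = -1/5.
The remaining components then also vanish.

-1/5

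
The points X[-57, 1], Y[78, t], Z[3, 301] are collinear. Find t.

676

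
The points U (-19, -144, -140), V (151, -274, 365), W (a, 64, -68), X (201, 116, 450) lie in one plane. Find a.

Coplanarity ⇔ det[UV; UW; UX] = 0.
Expanding, this is linear in a: (208000)a + (-3536000) = 0.
So a = 17.

17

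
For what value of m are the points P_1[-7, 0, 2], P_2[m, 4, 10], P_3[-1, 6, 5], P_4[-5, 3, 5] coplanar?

Normal to plane P_1P_3P_4: n = (9, -12, 6); plane equation n·P = -51.
Requiring n·P_2 = -51: (9)m + (12) = -51.
So m = -7.

-7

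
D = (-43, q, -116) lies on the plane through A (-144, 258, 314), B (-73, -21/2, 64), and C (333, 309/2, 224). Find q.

-407/2

A normal to the plane is n = AB × AC = (-1710, -112860, 120726).
D lies in the plane iff n · AD = 0.
This gives (-112860)q + (-22967010) = 0, so q = -407/2.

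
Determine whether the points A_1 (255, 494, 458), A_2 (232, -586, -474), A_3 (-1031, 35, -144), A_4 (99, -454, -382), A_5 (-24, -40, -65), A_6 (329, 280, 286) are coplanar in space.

The plane through A_1, A_2, A_3 has normal n = A_1A_2 × A_1A_3 = (222372, 1184706, -1378323) and equation n·P = 10677690.
Checking the remaining points: n·A_4 = 10677690, n·A_5 = 36865827, n·A_6 = 10677690.
Since n·A_5 = 36865827 ≠ 10677690, A_5 is off the plane and the points are not all coplanar.

No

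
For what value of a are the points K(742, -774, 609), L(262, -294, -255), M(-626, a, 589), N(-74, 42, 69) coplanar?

594

Coplanarity ⇔ det[KL; KM; KN] = 0.
Expanding, this is linear in a: (-445824)a + (264819456) = 0.
So a = 594.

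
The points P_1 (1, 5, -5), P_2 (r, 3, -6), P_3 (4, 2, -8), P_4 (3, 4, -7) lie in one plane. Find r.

2

Normal to plane P_1P_3P_4: n = (3, 0, 3); plane equation n·P = -12.
Requiring n·P_2 = -12: (3)r + (-18) = -12.
So r = 2.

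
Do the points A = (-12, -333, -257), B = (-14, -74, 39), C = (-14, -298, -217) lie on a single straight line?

No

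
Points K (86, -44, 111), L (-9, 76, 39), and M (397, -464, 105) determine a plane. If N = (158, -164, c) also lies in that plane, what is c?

The plane through K, L, M has equation −30960x − 22962y + 2580z = -1365852.
Substituting N: (2580)c + (-1125912) = -1365852, so c = -93.

-93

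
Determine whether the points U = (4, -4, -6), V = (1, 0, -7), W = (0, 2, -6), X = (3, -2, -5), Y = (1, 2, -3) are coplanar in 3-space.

Yes

The plane through U, V, W has normal n = UV × UW = (6, 4, -2) and equation n·P = 20.
Checking the remaining points: n·X = 20, n·Y = 20.
All equal 20, so all 5 points lie in one plane.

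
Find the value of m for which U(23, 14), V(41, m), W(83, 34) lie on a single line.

The three points are collinear iff det[UV; UW] = 0.
This determinant is linear in m: (-60)m + (1200) = 0, so m = 20.

20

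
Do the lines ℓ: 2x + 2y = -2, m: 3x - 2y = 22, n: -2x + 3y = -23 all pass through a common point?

Yes

Intersecting ℓ and m: solving the 2×2 system gives (x, y) = (4, -5).
Substitute into n: (-2)(4) + (3)(-5) = -23.
This equals -23, so (4, -5) lies on all three lines and they are concurrent.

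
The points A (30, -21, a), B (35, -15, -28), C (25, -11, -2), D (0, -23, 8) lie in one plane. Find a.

The points are coplanar iff AB · (AC × AD) = 0.
Expanding, this is linear in a: (-220)a + (-7700) = 0.
So a = -35.

-35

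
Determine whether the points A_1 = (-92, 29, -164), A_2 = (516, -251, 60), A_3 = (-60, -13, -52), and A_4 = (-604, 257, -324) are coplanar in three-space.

With A_1 as base: A_1A_2 = (608, -280, 224), A_1A_3 = (32, -42, 112), A_1A_4 = (-512, 228, -160).
A_1A_3 × A_1A_4 = (-18816, -52224, -14208).
A_1A_2 · (A_1A_3 × A_1A_4) = 0.
The scalar triple product vanishes, so the four points are coplanar.

Yes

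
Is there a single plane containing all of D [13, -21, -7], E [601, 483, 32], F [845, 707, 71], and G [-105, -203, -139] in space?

A normal to the plane through D, E, F is n = DE × DF = (10920, -13416, 8736).
The plane has equation n·P = 362544. For G: n·G = 362544.
Equal, so G lies in the plane and all four are coplanar.

Yes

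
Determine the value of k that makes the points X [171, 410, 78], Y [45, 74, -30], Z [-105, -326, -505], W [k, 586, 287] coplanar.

Normal to plane XYZ: n = (116400, -43650, 0); plane equation n·P = 2007900.
Requiring n·W = 2007900: (116400)k + (-25578900) = 2007900.
So k = 237.

237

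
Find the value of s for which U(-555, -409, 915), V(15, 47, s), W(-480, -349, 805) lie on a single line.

79

Direction UW = (75, 60, -110). From the x-coordinate of V, the parameter along the line is τ = (15 − (-555))/75 = 38/5.
Then s = 915 + 38/5·(-110) = 79.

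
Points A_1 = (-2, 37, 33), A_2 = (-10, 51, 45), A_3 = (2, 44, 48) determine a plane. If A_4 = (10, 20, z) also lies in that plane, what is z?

21

The plane through A_1, A_2, A_3 has equation 126x + 168y − 112z = 2268.
Substituting A_4: (-112)z + (4620) = 2268, so z = 21.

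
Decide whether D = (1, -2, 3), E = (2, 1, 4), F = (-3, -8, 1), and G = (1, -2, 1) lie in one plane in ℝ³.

A normal to the plane through D, E, F is n = DE × DF = (0, -2, 6).
The plane has equation n·P = 22. For G: n·G = 10.
10 ≠ 22, so G is off the plane.

No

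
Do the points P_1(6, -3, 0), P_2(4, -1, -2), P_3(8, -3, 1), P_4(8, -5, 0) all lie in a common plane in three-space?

A normal to the plane through P_1, P_2, P_3 is n = P_1P_2 × P_1P_3 = (2, -2, -4).
The plane has equation n·P = 18. For P_4: n·P_4 = 26.
26 ≠ 18, so P_4 is off the plane.

No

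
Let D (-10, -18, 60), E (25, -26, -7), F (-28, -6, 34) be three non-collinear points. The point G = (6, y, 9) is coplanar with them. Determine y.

-19

A normal to the plane is n = DE × DF = (1012, 2116, 276).
G lies in the plane iff n · DG = 0.
This gives (2116)y + (40204) = 0, so y = -19.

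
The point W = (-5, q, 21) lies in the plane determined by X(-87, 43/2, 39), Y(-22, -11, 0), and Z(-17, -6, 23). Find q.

The plane through X, Y, Z has equation −(1105/2)x − 1690y + (975/2)z = 30745.
Substituting W: (-1690)q + (13000) = 30745, so q = -21/2.

-21/2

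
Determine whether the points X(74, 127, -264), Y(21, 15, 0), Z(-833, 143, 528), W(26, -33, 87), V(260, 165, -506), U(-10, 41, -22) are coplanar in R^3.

No

The plane through X, Y, Z has normal n = XY × XZ = (-92928, -197472, -102432) and equation n·P = -4913568.
Checking the remaining points: n·W = -4811136, n·V = -4913568, n·U = -4913568.
Since n·W = -4811136 ≠ -4913568, W is off the plane and the points are not all coplanar.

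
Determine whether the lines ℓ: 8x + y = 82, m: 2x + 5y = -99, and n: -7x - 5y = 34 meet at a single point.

Intersecting ℓ and m: solving the 2×2 system gives (x, y) = (509/38, -478/19).
Substitute into n: (-7)(509/38) + (-5)(-478/19) = 1217/38.
But n requires 34 ≠ 1217/38, so the three lines have no common point.

No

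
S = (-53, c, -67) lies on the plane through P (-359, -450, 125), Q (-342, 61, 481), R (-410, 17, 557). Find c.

-52

Coplanarity requires PQ · (PR × PS) = 0.
PQ = (17, 511, 356), PR = (-51, 467, 432); the triple product is linear in c with coefficient -25500 and constant term -1326000.
Setting it to zero: c = -52.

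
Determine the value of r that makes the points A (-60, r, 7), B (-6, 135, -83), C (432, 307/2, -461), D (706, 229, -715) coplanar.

-51/2

The points are coplanar iff AB · (AC × AD) = 0.
Expanding, this is linear in r: (-7680)r + (-195840) = 0.
So r = -51/2.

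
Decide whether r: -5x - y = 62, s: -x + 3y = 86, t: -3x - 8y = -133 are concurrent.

Yes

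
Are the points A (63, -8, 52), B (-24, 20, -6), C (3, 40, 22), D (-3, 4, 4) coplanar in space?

The four points are coplanar iff the 3×3 determinant with rows AB, AC, AD is zero.
Rows: (-87, 28, -58), (-60, 48, -30), (-66, 12, -48).
Expanding along the first row: (-87)(-1944) − (28)(900) + (-58)(2448) = 1944.
Nonzero ⇒ not coplanar.

No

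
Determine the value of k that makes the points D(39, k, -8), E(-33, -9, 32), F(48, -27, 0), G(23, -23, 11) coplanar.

-9

Coplanarity ⇔ det[DE; DF; DG] = 0.
Expanding, this is linear in k: (91)k + (819) = 0.
So k = -9.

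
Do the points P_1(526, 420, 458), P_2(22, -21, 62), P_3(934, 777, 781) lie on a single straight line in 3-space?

P_1P_2 = (-504, -441, -396), P_1P_3 = (408, 357, 323).
P_1P_2 × P_1P_3 = (-1071, 1224, 0).
The cross product is nonzero, so the points do not lie on one line.

No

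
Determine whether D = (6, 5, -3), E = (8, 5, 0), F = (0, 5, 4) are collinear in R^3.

No

DE = (2, 0, 3), DF = (-6, 0, 7).
Comparing components 3 and 1: (3)(-6) − (2)(7) = -32 ≠ 0, so DE and DF are not parallel and the points are not collinear.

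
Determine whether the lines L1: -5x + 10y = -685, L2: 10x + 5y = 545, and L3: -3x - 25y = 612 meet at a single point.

Yes

Intersecting L1 and L2: solving the 2×2 system gives (x, y) = (71, -33).
Substitute into L3: (-3)(71) + (-25)(-33) = 612.
This equals 612, so (71, -33) lies on all three lines and they are concurrent.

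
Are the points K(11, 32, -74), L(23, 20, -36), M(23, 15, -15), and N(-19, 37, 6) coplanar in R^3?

No

A normal to the plane through K, L, M is n = KL × KM = (-62, -252, -60).
The plane has equation n·P = -4306. For N: n·N = -8506.
-8506 ≠ -4306, so N is off the plane.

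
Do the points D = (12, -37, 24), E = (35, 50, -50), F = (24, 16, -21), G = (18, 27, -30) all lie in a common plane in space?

With D as base: DE = (23, 87, -74), DF = (12, 53, -45), DG = (6, 64, -54).
DF × DG = (18, 378, 450).
DE · (DF × DG) = 0.
The scalar triple product vanishes, so the four points are coplanar.

Yes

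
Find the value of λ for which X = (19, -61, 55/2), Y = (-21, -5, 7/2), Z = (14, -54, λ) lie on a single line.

Collinearity requires XY × XZ = 0; each component is linear in λ.
The x-component gives (56)λ + (-1372) = 0, so λ = 49/2.
The remaining components then also vanish.

49/2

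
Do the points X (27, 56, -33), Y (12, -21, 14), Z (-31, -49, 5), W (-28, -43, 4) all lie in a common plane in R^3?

With X as base: XY = (-15, -77, 47), XZ = (-58, -105, 38), XW = (-55, -99, 37).
XZ × XW = (-123, 56, -33).
XY · (XZ × XW) = -4018.
Since -4018 ≠ 0, the four points are not coplanar.

No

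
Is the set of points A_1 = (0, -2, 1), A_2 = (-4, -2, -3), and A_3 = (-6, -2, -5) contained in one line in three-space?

A_1A_2 = (-4, 0, -4), A_1A_3 = (-6, 0, -6).
Each component of A_1A_3 is 3/2 times the corresponding component of A_1A_2, so A_1A_3 = 3/2·A_1A_2 and the points are collinear.

Yes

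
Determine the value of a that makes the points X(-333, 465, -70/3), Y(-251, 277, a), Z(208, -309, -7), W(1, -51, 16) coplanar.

Normal to plane XZW: n = (-22016, -15824, -20640); plane equation n·P = 454768.
Requiring n·Y = 454768: (-20640)a + (1142768) = 454768.
So a = 100/3.

100/3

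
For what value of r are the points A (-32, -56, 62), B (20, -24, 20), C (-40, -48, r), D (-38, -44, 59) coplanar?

Normal to plane ABD: n = (408, 408, 816); plane equation n·P = 14688.
Requiring n·C = 14688: (816)r + (-35904) = 14688.
So r = 62.

62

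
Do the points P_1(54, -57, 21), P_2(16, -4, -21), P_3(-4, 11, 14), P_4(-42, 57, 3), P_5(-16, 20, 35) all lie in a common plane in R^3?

The plane through P_1, P_2, P_3 has normal n = P_1P_2 × P_1P_3 = (2485, 2170, 490) and equation n·P = 20790.
Checking the remaining points: n·P_4 = 20790, n·P_5 = 20790.
All equal 20790, so all 5 points lie in one plane.

Yes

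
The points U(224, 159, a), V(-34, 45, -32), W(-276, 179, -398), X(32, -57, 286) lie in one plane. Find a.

-498

Coplanarity ⇔ det[UV; UW; UX] = 0.
Expanding, this is linear in a: (-15840)a + (-7888320) = 0.
So a = -498.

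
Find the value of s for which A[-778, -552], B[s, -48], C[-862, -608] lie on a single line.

-22

The three points are collinear iff det[AB; AC] = 0.
This determinant is linear in s: (-56)s + (-1232) = 0, so s = -22.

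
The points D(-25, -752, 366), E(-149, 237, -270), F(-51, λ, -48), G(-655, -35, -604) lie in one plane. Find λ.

Coplanarity ⇔ det[DE; DF; DG] = 0.
Expanding, this is linear in λ: (-280400)λ + (-2804000) = 0.
So λ = -10.

-10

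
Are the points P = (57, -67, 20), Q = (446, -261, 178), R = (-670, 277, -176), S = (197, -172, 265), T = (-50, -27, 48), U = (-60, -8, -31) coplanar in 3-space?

Yes

The plane through P, Q, R has normal n = PQ × PR = (-16328, -38622, -7222) and equation n·X = 1512538.
Checking the remaining points: n·S = 1512538, n·T = 1512538, n·U = 1512538.
All equal 1512538, so all 6 points lie in one plane.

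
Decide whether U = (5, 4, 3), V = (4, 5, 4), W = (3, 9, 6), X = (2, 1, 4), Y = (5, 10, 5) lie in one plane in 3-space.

The plane through U, V, W has normal n = UV × UW = (-2, 1, -3) and equation n·P = -15.
Checking the remaining points: n·X = -15, n·Y = -15.
All equal -15, so all 5 points lie in one plane.

Yes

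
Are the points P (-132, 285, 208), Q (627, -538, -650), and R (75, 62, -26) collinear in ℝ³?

No

PQ = (759, -823, -858), PR = (207, -223, -234).
PQ × PR = (1248, 0, 1104).
The cross product is nonzero, so the points do not lie on one line.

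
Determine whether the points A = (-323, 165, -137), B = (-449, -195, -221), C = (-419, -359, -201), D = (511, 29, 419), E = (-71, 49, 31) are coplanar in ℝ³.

The plane through A, B, C has normal n = AB × AC = (-20976, 0, 31464) and equation n·P = 2464680.
Checking the remaining points: n·D = 2464680, n·E = 2464680.
All equal 2464680, so all 5 points lie in one plane.

Yes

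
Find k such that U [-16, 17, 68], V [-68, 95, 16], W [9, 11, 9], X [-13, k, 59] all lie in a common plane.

17

The points are coplanar iff UV · (UW × UX) = 0.
Expanding, this is linear in k: (-4368)k + (74256) = 0.
So k = 17.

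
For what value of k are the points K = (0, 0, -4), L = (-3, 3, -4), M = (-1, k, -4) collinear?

1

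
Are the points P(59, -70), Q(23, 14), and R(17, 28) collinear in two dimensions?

Yes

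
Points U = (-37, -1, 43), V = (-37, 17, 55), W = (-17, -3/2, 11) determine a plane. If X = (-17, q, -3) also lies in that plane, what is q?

-45/2

The plane through U, V, W has equation −570x + 240y − 360z = 5370.
Substituting X: (240)q + (10770) = 5370, so q = -45/2.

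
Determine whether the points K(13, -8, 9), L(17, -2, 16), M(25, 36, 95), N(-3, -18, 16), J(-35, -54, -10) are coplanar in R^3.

The plane through K, L, M has normal n = KL × KM = (208, -260, 104) and equation n·P = 5720.
Checking the remaining points: n·N = 5720, n·J = 5720.
All equal 5720, so all 5 points lie in one plane.

Yes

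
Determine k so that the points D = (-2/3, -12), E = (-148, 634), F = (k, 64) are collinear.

-18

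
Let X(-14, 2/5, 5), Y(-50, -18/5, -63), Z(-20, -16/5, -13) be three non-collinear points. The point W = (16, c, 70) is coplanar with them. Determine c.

37/5

Coplanarity requires XY · (XZ × XW) = 0.
XY = (-36, -4, -68), XZ = (-6, -18/5, -18); the triple product is linear in c with coefficient -240 and constant term 1776.
Setting it to zero: c = 37/5.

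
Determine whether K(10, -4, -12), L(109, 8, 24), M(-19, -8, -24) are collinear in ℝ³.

No

KL = (99, 12, 36), KM = (-29, -4, -12).
Comparing components 3 and 1: (36)(-29) − (99)(-12) = 144 ≠ 0, so KL and KM are not parallel and the points are not collinear.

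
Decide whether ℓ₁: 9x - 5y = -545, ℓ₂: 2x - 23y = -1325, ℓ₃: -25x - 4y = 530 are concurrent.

The three lines meet at one point iff the augmented coefficient matrix [aᵢ bᵢ cᵢ] has rank < 3, i.e. its determinant vanishes.
Here the determinant is 0.
It vanishes, so the lines are concurrent at (-30, 55).

Yes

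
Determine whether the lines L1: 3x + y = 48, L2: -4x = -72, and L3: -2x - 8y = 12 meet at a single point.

Intersecting L1 and L2: solving the 2×2 system gives (x, y) = (18, -6).
Substitute into L3: (-2)(18) + (-8)(-6) = 12.
This equals 12, so (18, -6) lies on all three lines and they are concurrent.

Yes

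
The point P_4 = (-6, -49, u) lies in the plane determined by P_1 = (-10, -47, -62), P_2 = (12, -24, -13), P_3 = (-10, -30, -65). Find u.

-52

The plane through P_1, P_2, P_3 has equation −902x + 66y + 374z = -17270.
Substituting P_4: (374)u + (2178) = -17270, so u = -52.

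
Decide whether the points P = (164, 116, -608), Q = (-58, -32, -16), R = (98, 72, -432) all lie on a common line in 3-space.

Yes

PQ = (-222, -148, 592), PR = (-66, -44, 176).
PQ × PR = (0, 0, 0).
The cross product vanishes, so the three points are collinear.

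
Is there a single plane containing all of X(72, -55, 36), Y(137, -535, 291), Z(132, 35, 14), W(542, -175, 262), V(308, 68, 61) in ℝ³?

The plane through X, Y, Z has normal n = XY × XZ = (-12390, 16730, 34650) and equation n·P = -564830.
Checking the remaining points: n·W = -564830, n·V = -564830.
All equal -564830, so all 5 points lie in one plane.

Yes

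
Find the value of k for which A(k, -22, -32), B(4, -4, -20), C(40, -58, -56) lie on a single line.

16

Direction BC = (36, -54, -36). From the y-coordinate of A, the parameter along the line is τ = (-22 − (-4))/(-54) = 1/3.
Then k = 4 + 1/3·(36) = 16.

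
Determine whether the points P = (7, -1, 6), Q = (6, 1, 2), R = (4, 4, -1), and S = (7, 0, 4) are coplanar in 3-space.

The four points are coplanar iff the 3×3 determinant with rows PQ, PR, PS is zero.
Rows: (-1, 2, -4), (-3, 5, -7), (0, 1, -2).
Expanding along the first row: (-1)(-3) − (2)(6) + (-4)(-3) = 3.
Nonzero ⇒ not coplanar.

No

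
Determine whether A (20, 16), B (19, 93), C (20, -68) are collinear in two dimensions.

AB = (-1, 77), AC = (0, -84).
det[AB; AC] = (-1)(-84) − (77)(0) = 84.
The determinant is nonzero, so they are not collinear.

No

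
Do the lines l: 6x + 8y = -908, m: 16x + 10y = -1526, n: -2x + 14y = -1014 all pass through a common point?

Yes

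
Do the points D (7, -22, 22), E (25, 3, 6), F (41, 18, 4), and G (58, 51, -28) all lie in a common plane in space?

A normal to the plane through D, E, F is n = DE × DF = (190, -220, -130).
The plane has equation n·P = 3310. For G: n·G = 3440.
3440 ≠ 3310, so G is off the plane.

No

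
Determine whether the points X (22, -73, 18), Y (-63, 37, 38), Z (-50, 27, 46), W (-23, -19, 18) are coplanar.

No

A normal to the plane through X, Y, Z is n = XY × XZ = (1080, 940, -580).
The plane has equation n·P = -55300. For W: n·W = -53140.
-53140 ≠ -55300, so W is off the plane.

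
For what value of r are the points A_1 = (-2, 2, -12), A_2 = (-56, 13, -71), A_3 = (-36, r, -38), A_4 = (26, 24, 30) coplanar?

36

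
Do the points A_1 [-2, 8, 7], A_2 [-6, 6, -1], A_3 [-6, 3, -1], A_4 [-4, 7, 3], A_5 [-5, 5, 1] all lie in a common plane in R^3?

The plane through A_1, A_2, A_3 has normal n = A_1A_2 × A_1A_3 = (-24, 0, 12) and equation n·P = 132.
Checking the remaining points: n·A_4 = 132, n·A_5 = 132.
All equal 132, so all 5 points lie in one plane.

Yes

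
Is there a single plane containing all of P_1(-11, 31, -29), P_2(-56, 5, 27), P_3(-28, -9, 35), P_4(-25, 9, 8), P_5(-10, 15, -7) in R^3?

The plane through P_1, P_2, P_3 has normal n = P_1P_2 × P_1P_3 = (576, 1928, 1358) and equation n·P = 14050.
Checking the remaining points: n·P_4 = 13816, n·P_5 = 13654.
Since n·P_4 = 13816 ≠ 14050, P_4 is off the plane and the points are not all coplanar.

No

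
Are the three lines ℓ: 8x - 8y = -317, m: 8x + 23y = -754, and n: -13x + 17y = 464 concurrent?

The three lines meet at one point iff the augmented coefficient matrix [aᵢ bᵢ cᵢ] has rank < 3, i.e. its determinant vanishes.
Here the determinant is 1305.
Nonzero, so no common point exists.

No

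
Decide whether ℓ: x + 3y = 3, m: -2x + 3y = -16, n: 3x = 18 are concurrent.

No

The three lines meet at one point iff the augmented coefficient matrix [aᵢ bᵢ cᵢ] has rank < 3, i.e. its determinant vanishes.
Here the determinant is -9.
Nonzero, so no common point exists.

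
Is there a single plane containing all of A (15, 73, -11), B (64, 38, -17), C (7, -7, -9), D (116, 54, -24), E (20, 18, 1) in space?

The plane through A, B, C has normal n = AB × AC = (-550, -50, -4200) and equation n·P = 34300.
Checking the remaining points: n·D = 34300, n·E = -16100.
Since n·E = -16100 ≠ 34300, E is off the plane and the points are not all coplanar.

No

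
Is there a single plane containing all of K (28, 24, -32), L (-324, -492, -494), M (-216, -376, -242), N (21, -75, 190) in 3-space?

Yes

The four points are coplanar iff the 3×3 determinant with rows KL, KM, KN is zero.
Rows: (-352, -516, -462), (-244, -400, -210), (-7, -99, 222).
Expanding along the first row: (-352)(-109590) − (-516)(-55638) + (-462)(21356) = 0.
Zero determinant ⇒ coplanar.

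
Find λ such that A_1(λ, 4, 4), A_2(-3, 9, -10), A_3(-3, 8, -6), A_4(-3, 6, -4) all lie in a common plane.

Coplanarity ⇔ det[A_1A_2; A_1A_3; A_1A_4] = 0.
Expanding, this is linear in λ: (-6)λ + (-18) = 0.
So λ = -3.

-3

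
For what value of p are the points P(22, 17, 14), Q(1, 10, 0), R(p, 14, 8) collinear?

13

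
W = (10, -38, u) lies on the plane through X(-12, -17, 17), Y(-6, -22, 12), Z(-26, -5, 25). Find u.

Coplanarity requires XY · (XZ × XW) = 0.
XY = (6, -5, -5), XZ = (-14, 12, 8); the triple product is linear in u with coefficient 2 and constant term -56.
Setting it to zero: u = 28.

28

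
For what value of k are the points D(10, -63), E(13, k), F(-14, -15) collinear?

Collinearity: (E − D) must be parallel to (F − D) = (-24, 48).
Cross-multiplying the components: (k − (-63))·(-24) = (3)·(48).
Solving gives k = -69.

-69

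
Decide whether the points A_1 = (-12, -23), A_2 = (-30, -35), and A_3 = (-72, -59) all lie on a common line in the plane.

A_1A_2 = (-18, -12), A_1A_3 = (-60, -36).
If collinear, A_1A_3 would be a scalar multiple of A_1A_2. But (-18)·(-36) ≠ (-12)·(-60) (difference -72), so they are not parallel; the points are not collinear.

No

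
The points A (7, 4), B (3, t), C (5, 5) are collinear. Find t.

Collinearity: (B − A) must be parallel to (C − A) = (-2, 1).
Cross-multiplying the components: (t − 4)·(-2) = (-4)·(1).
Solving gives t = 6.

6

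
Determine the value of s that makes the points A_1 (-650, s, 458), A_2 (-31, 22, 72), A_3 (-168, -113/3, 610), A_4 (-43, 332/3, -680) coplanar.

The points are coplanar iff A_1A_2 · (A_1A_3 × A_1A_4) = 0.
Expanding, this is linear in s: (109480)s + (2408560/3) = 0.
So s = -22/3.

-22/3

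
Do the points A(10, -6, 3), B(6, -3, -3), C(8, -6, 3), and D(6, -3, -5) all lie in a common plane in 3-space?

The four points are coplanar iff the 3×3 determinant with rows AB, AC, AD is zero.
Rows: (-4, 3, -6), (-2, 0, 0), (-4, 3, -8).
Expanding along the first row: (-4)(0) − (3)(16) + (-6)(-6) = -12.
Nonzero ⇒ not coplanar.

No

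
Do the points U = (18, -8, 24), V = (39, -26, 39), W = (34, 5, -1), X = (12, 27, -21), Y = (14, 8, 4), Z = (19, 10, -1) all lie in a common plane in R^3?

The plane through U, V, W has normal n = UV × UW = (255, 765, 561) and equation n·P = 11934.
Checking the remaining points: n·X = 11934, n·Y = 11934, n·Z = 11934.
All equal 11934, so all 6 points lie in one plane.

Yes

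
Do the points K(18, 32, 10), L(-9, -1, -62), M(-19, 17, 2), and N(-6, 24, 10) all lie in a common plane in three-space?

Yes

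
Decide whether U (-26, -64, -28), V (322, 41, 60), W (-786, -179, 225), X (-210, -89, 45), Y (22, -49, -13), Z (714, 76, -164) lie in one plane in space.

The plane through U, V, W has normal n = UV × UW = (36685, -154924, 39780) and equation n·P = 7847486.
Checking the remaining points: n·X = 7874486, n·Y = 7881206, n·Z = 7894946.
Since n·X = 7874486 ≠ 7847486, X is off the plane and the points are not all coplanar.

No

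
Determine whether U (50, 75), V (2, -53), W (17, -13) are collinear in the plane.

Yes

UV = (-48, -128), UW = (-33, -88).
Twice the signed area of △UVW is (-48)(-88) − (-128)(-33) = 0.
The triangle is degenerate (zero area), so the points are collinear.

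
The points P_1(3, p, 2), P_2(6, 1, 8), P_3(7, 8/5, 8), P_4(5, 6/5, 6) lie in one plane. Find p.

Coplanarity ⇔ det[P_1P_2; P_1P_3; P_1P_4] = 0.
Expanding, this is linear in p: (-2)p + (16/5) = 0.
So p = 8/5.

8/5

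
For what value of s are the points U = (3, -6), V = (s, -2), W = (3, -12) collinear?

3

The three points are collinear iff det[UV; UW] = 0.
This determinant is linear in s: (-6)s + (18) = 0, so s = 3.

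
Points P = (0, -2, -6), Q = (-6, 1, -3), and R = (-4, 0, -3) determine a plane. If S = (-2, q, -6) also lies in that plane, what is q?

A normal to the plane is n = PQ × PR = (3, 6, 0).
S lies in the plane iff n · PS = 0.
This gives (6)q + (6) = 0, so q = -1.

-1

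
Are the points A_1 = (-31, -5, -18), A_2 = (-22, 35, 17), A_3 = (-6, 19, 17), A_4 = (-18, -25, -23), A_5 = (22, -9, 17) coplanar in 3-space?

The plane through A_1, A_2, A_3 has normal n = A_1A_2 × A_1A_3 = (560, 560, -784) and equation n·P = -6048.
Checking the remaining points: n·A_4 = -6048, n·A_5 = -6048.
All equal -6048, so all 5 points lie in one plane.

Yes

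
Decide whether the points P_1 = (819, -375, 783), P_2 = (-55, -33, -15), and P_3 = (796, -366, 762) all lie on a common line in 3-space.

Yes

P_1P_2 = (-874, 342, -798), P_1P_3 = (-23, 9, -21).
P_1P_2 × P_1P_3 = (0, 0, 0).
The cross product vanishes, so the three points are collinear.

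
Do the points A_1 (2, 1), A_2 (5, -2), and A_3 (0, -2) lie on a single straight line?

A_1A_2 = (3, -3), A_1A_3 = (-2, -3).
det[A_1A_2; A_1A_3] = (3)(-3) − (-3)(-2) = -15.
The determinant is nonzero, so they are not collinear.

No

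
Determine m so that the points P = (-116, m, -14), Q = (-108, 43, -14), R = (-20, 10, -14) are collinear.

46

Direction QR = (88, -33, 0). From the x-coordinate of P, the parameter along the line is τ = (-116 − (-108))/88 = -1/11.
Then m = 43 + (-1/11)·(-33) = 46.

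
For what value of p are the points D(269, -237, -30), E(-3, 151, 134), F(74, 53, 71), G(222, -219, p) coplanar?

67

Normal to plane DEF: n = (-8372, -4508, -3220); plane equation n·P = -1087072.
Requiring n·G = -1087072: (-3220)p + (-871332) = -1087072.
So p = 67.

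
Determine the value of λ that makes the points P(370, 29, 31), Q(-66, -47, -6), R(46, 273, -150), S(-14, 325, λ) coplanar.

Normal to plane PQR: n = (22784, -66928, -131008); plane equation n·X = 2427920.
Requiring n·S = 2427920: (-131008)λ + (-22070576) = 2427920.
So λ = -187.

-187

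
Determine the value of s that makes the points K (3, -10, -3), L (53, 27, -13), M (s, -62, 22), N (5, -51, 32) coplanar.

-41

Normal to plane KLN: n = (885, -1770, -2124); plane equation n·P = 26727.
Requiring n·M = 26727: (885)s + (63012) = 26727.
So s = -41.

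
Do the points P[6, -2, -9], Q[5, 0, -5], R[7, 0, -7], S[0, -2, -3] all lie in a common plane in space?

Yes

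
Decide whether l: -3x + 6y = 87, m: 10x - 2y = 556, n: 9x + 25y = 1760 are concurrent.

Intersecting l and m: solving the 2×2 system gives (x, y) = (65, 47).
Substitute into n: (9)(65) + (25)(47) = 1760.
This equals 1760, so (65, 47) lies on all three lines and they are concurrent.

Yes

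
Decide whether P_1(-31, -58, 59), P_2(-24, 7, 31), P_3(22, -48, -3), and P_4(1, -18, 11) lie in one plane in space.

Yes

With P_1 as base: P_1P_2 = (7, 65, -28), P_1P_3 = (53, 10, -62), P_1P_4 = (32, 40, -48).
P_1P_3 × P_1P_4 = (2000, 560, 1800).
P_1P_2 · (P_1P_3 × P_1P_4) = 0.
The scalar triple product vanishes, so the four points are coplanar.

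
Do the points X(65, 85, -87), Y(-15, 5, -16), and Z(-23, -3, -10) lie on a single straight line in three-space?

No

XY = (-80, -80, 71), XZ = (-88, -88, 77).
Comparing components 2 and 3: (-80)(77) − (71)(-88) = 88 ≠ 0, so XY and XZ are not parallel and the points are not collinear.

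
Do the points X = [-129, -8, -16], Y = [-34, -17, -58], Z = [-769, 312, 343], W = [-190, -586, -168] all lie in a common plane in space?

With X as base: XY = (95, -9, -42), XZ = (-640, 320, 359), XW = (-61, -578, -152).
XZ × XW = (158862, -119179, 389440).
XY · (XZ × XW) = -191979.
Since -191979 ≠ 0, the four points are not coplanar.

No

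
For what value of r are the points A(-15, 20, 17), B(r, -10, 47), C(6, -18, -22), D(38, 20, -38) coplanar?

-57

Normal to plane ACD: n = (2090, -912, 2014); plane equation n·P = -15352.
Requiring n·B = -15352: (2090)r + (103778) = -15352.
So r = -57.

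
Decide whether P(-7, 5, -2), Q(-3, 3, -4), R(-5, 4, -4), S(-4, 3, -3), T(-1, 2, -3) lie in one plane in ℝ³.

No

The plane through P, Q, R has normal n = PQ × PR = (2, 4, 0) and equation n·X = 6.
Checking the remaining points: n·S = 4, n·T = 6.
Since n·S = 4 ≠ 6, S is off the plane and the points are not all coplanar.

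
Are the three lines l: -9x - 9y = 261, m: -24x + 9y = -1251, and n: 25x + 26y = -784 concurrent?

Yes

Intersecting l and m: solving the 2×2 system gives (x, y) = (30, -59).
Substitute into n: (25)(30) + (26)(-59) = -784.
This equals -784, so (30, -59) lies on all three lines and they are concurrent.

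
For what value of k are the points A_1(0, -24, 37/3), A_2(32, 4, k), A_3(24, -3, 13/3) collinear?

5/3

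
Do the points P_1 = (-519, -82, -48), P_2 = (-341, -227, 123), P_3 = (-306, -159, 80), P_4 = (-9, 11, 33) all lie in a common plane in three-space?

No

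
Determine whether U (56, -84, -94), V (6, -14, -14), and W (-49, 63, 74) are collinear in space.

Yes

UV = (-50, 70, 80), UW = (-105, 147, 168).
Each component of UW is 21/10 times the corresponding component of UV, so UW = 21/10·UV and the points are collinear.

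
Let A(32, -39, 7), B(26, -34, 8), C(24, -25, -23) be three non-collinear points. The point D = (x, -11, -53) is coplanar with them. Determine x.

16

Coplanarity requires AB · (AC × AD) = 0.
AB = (-6, 5, 1), AC = (-8, 14, -30); the triple product is linear in x with coefficient -164 and constant term 2624.
Setting it to zero: x = 16.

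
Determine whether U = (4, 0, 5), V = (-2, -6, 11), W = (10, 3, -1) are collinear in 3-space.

No

UV = (-6, -6, 6), UW = (6, 3, -6).
Comparing components 2 and 3: (-6)(-6) − (6)(3) = 18 ≠ 0, so UV and UW are not parallel and the points are not collinear.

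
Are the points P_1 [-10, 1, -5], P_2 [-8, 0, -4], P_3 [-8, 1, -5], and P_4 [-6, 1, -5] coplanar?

Yes

With P_1 as base: P_1P_2 = (2, -1, 1), P_1P_3 = (2, 0, 0), P_1P_4 = (4, 0, 0).
P_1P_3 × P_1P_4 = (0, 0, 0).
P_1P_2 · (P_1P_3 × P_1P_4) = 0.
The scalar triple product vanishes, so the four points are coplanar.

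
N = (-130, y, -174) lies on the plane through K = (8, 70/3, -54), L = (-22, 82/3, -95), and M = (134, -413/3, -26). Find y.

331/3

Coplanarity requires KL · (KM × KN) = 0.
KL = (-30, 4, -41), KM = (126, -161, 28); the triple product is linear in y with coefficient -4326 and constant term 477302.
Setting it to zero: y = 331/3.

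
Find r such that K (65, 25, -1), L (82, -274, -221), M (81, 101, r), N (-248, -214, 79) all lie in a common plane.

39

The points are coplanar iff KL · (KM × KN) = 0.
Expanding, this is linear in r: (97650)r + (-3808350) = 0.
So r = 39.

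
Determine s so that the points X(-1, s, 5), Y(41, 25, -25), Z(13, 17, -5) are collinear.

Collinearity requires XY × XZ = 0; each component is linear in s.
The x-component gives (-20)s + (260) = 0, so s = 13.
The remaining components then also vanish.

13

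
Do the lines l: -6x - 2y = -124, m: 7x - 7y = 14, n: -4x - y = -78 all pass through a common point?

Yes

Intersecting l and m: solving the 2×2 system gives (x, y) = (16, 14).
Substitute into n: (-4)(16) + (-1)(14) = -78.
This equals -78, so (16, 14) lies on all three lines and they are concurrent.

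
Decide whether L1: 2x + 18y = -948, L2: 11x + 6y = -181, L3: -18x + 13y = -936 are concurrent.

Lines aᵢx + bᵢy = cᵢ with pairwise distinct directions are concurrent exactly when det[aᵢ bᵢ cᵢ] = 0.
Here the determinant is -502.
Nonzero, so no common point exists.

No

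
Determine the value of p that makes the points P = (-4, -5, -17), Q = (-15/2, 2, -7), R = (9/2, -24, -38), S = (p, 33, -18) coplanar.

Normal to plane PQR: n = (43, 23/2, 7); plane equation n·X = -697/2.
Requiring n·S = -697/2: (43)p + (507/2) = -697/2.
So p = -14.

-14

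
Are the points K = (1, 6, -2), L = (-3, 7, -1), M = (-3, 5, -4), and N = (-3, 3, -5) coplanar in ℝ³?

No

The four points are coplanar iff the 3×3 determinant with rows KL, KM, KN is zero.
Rows: (-4, 1, 1), (-4, -1, -2), (-4, -3, -3).
Expanding along the first row: (-4)(-3) − (1)(4) + (1)(8) = 16.
Nonzero ⇒ not coplanar.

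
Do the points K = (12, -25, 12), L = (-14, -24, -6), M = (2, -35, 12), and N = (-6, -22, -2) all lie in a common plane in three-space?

A normal to the plane through K, L, M is n = KL × KM = (-180, 180, 270).
The plane has equation n·P = -3420. For N: n·N = -3420.
Equal, so N lies in the plane and all four are coplanar.

Yes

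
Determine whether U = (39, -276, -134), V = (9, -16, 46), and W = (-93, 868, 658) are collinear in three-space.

Yes

UV = (-30, 260, 180), UW = (-132, 1144, 792).
UV × UW = (0, 0, 0).
The cross product vanishes, so the three points are collinear.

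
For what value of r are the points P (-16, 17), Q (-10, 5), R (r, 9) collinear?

The three points are collinear iff det[PQ; PR] = 0.
This determinant is linear in r: (12)r + (144) = 0, so r = -12.

-12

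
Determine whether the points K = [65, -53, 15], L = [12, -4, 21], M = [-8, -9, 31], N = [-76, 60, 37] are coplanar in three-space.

No

A normal to the plane through K, L, M is n = KL × KM = (520, 410, 1245).
The plane has equation n·P = 30745. For N: n·N = 31145.
31145 ≠ 30745, so N is off the plane.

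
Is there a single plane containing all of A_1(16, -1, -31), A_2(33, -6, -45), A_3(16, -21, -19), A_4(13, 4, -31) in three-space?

The four points are coplanar iff the 3×3 determinant with rows A_1A_2, A_1A_3, A_1A_4 is zero.
Rows: (17, -5, -14), (0, -20, 12), (-3, 5, 0).
Expanding along the first row: (17)(-60) − (-5)(36) + (-14)(-60) = 0.
Zero determinant ⇒ coplanar.

Yes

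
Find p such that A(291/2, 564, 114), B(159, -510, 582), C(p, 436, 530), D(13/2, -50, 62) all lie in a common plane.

Normal to plane ABD: n = (343200, -64350, -157575); plane equation n·P = -4321350.
Requiring n·C = -4321350: (343200)p + (-111571350) = -4321350.
So p = 625/2.

625/2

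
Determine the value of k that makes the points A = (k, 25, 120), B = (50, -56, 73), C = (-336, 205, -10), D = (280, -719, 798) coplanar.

Coplanarity ⇔ det[AB; AC; AD] = 0.
Expanding, this is linear in k: (-134196)k + (-23618496) = 0.
So k = -176.

-176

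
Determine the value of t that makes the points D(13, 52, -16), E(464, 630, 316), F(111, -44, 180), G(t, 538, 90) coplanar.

Coplanarity ⇔ det[DE; DF; DG] = 0.
Expanding, this is linear in t: (145160)t + (-39628680) = 0.
So t = 273.

273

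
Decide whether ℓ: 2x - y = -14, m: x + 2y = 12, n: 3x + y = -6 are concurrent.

The three lines meet at one point iff the augmented coefficient matrix [aᵢ bᵢ cᵢ] has rank < 3, i.e. its determinant vanishes.
Here the determinant is -20.
Nonzero, so no common point exists.

No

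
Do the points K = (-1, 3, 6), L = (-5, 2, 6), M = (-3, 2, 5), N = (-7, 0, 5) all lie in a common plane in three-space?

The four points are coplanar iff the 3×3 determinant with rows KL, KM, KN is zero.
Rows: (-4, -1, 0), (-2, -1, -1), (-6, -3, -1).
Expanding along the first row: (-4)(-2) − (-1)(-4) + (0)(0) = 4.
Nonzero ⇒ not coplanar.

No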